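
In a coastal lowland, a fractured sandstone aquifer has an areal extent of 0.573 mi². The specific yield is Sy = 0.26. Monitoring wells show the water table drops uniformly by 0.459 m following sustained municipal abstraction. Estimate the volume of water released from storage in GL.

A = 0.573 mi² = 1.484 × 10^6 m²
ΔV = Sy × A × Δh = 0.26 × 1.484 × 10^6 m² × 0.459 m = 1.771 × 10^5 m³
ΔV = 1.771 × 10^5 m³ = 0.1771 GL

ΔV ≈ 0.177 GL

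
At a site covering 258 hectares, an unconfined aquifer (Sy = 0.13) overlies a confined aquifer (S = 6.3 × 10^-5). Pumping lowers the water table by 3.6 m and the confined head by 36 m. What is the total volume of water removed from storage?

A = 258 hectares = 2.58 × 10^6 m²
Unconfined: ΔV_u = Sy × A × Δh_u = 0.13 × 2.58 × 10^6 × 3.6 = 1.207 × 10^6 m³
Confined: ΔV_c = S × A × Δh_c = 6.3 × 10^-5 × 2.58 × 10^6 × 36 = 5851 m³
Total ΔV = 1.207 × 10^6 + 5851 = 1.213 × 10^6 m³

ΔV ≈ 1.21 × 10^6 m³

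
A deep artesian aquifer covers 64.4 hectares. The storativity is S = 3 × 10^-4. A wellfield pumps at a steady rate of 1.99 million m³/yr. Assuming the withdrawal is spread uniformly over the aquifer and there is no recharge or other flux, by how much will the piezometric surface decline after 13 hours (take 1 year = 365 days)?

A = 64.4 hectares = 6.44 × 10^5 m²
Q = 1.99 million m³/yr = 5452 m³/d
t = 13 hours = 0.5417 d
ΔV = Q × t = 5452 m³/d × 0.5417 d = 2953 m³
Δh = ΔV / (S × A) = 2953 / (3 × 10^-4 × 6.44 × 10^5) = 15.29 m

Δh ≈ 15.3 m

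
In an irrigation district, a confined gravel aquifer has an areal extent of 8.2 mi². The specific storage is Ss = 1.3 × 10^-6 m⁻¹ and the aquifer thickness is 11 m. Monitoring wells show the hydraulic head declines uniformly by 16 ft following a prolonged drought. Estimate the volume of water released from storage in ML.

S = Ss × b = 1.3 × 10^-6 m⁻¹ × 11 m = 1.43 × 10^-5
A = 8.2 mi² = 2.124 × 10^7 m²
Δh = 16 ft = 4.877 m
ΔV = S × A × Δh = 1.43 × 10^-5 × 2.124 × 10^7 m² × 4.877 m = 1481 m³
ΔV = 1481 m³ = 1.481 ML

ΔV ≈ 1.48 ML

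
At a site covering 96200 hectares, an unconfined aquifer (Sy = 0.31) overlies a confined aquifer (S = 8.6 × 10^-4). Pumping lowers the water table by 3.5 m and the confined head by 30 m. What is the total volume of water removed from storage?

ΔV ≈ 1.07 × 10^9 m³

A = 96200 hectares = 9.62 × 10^8 m²
Unconfined: ΔV_u = Sy × A × Δh_u = 0.31 × 9.62 × 10^8 × 3.5 = 1.044 × 10^9 m³
Confined: ΔV_c = S × A × Δh_c = 8.6 × 10^-4 × 9.62 × 10^8 × 30 = 2.482 × 10^7 m³
Total ΔV = 1.044 × 10^9 + 2.482 × 10^7 = 1.069 × 10^9 m³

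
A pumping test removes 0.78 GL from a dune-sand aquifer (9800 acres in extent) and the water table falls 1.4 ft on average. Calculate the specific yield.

Sy ≈ 0.046

A = 9800 acres = 3.966 × 10^7 m²
Δh = 1.4 ft = 0.4267 m
ΔV = 0.78 GL = 7.8 × 10^5 m³
Sy = ΔV / (A × Δh) = 7.8 × 10^5 m³ / (3.966 × 10^7 m² × 0.4267 m) = 0.04609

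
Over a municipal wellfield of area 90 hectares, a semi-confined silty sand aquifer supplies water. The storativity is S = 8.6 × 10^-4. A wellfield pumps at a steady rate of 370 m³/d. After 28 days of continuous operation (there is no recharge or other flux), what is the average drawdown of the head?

A = 90 hectares = 9 × 10^5 m²
ΔV = Q × t = 370 m³/d × 28 d = 10360 m³
Δh = ΔV / (S × A) = 10360 / (8.6 × 10^-4 × 9 × 10^5) = 13.39 m

Δh ≈ 13.4 m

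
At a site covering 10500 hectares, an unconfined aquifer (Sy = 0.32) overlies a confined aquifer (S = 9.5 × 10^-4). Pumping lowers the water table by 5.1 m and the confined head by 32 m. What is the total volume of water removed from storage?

ΔV ≈ 1.75 × 10^8 m³

A = 10500 hectares = 1.05 × 10^8 m²
Unconfined: ΔV_u = Sy × A × Δh_u = 0.32 × 1.05 × 10^8 × 5.1 = 1.714 × 10^8 m³
Confined: ΔV_c = S × A × Δh_c = 9.5 × 10^-4 × 1.05 × 10^8 × 32 = 3.192 × 10^6 m³
Total ΔV = 1.714 × 10^8 + 3.192 × 10^6 = 1.746 × 10^8 m³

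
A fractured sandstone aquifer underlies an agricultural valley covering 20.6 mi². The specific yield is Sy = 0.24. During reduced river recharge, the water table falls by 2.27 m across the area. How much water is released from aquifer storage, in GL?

ΔV ≈ 29.1 GL

A = 20.6 mi² = 5.335 × 10^7 m²
ΔV = Sy × A × Δh = 0.24 × 5.335 × 10^7 m² × 2.27 m = 2.907 × 10^7 m³
ΔV = 2.907 × 10^7 m³ = 29.07 GL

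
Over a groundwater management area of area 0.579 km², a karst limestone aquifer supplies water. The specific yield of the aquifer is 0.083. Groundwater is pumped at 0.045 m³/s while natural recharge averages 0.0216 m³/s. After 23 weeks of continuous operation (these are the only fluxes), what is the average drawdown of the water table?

A = 0.579 km² = 5.79 × 10^5 m²
Net abstraction = 0.045 − 0.0216 = 0.0234 m³/s
Q_net = 0.0234 m³/s = 2022 m³/d
t = 23 weeks = 161 d
ΔV = Q × t = 2022 m³/d × 161 d = 3.255 × 10^5 m³
Δh = ΔV / (Sy × A) = 3.255 × 10^5 / (0.083 × 5.79 × 10^5) = 6.773 m

Δh ≈ 6.77 m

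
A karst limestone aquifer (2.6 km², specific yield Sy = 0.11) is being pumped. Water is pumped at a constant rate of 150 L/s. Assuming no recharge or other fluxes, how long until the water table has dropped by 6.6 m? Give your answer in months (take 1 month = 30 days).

A = 2.6 km² = 2.6 × 10^6 m²
ΔV = Sy × A × Δh = 0.11 × 2.6 × 10^6 × 6.6 = 1.888 × 10^6 m³
Q = 150 L/s = 12960 m³/d
t = ΔV / Q = 1.888 × 10^6 m³ / 12960 m³/d = 145.6 d
t = 145.6 d ≈ 4.855 months

t ≈ 4.85 months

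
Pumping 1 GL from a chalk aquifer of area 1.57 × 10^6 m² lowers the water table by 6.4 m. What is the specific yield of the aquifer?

Sy ≈ 0.1

ΔV = 1 GL = 1 × 10^6 m³
Sy = ΔV / (A × Δh) = 1 × 10^6 m³ / (1.57 × 10^6 m² × 6.4 m) = 0.09952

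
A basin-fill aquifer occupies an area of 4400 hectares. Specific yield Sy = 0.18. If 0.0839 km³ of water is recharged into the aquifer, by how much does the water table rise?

Δh ≈ 10.6 m

A = 4400 hectares = 4.4 × 10^7 m²
ΔV = 0.0839 km³ = 8.39 × 10^7 m³
Δh = ΔV / (Sy × A) = 8.39 × 10^7 m³ / (0.18 × 4.4 × 10^7 m²) = 10.59 m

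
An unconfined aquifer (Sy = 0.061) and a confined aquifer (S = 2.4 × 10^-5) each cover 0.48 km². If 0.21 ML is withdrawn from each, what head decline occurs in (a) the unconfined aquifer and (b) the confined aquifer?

A = 0.48 km² = 4.8 × 10^5 m²
ΔV = 0.21 ML = 210 m³
Unconfined: Δh_u = ΔV/(Sy·A) = 210/(0.061 × 4.8 × 10^5) = 0.007172 m
Confined: Δh_c = ΔV/(S·A) = 210/(2.4 × 10^-5 × 4.8 × 10^5) = 18.23 m

Δh_u ≈ 0.00717 m; Δh_c ≈ 18.2 m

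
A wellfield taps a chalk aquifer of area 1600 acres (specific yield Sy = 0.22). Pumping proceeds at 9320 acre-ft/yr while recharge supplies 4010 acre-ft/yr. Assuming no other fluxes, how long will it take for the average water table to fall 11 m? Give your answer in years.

t ≈ 2.39 years

A = 1600 acres = 6.475 × 10^6 m²
ΔV = Sy × A × Δh = 0.22 × 6.475 × 10^6 × 11 = 1.567 × 10^7 m³
Net withdrawal = 9320 − 4010 = 5310 acre-ft/yr = 17940 m³/d
t = ΔV / Q = 1.567 × 10^7 m³ / 17940 m³/d = 873.2 d
t = 873.2 d ≈ 2.392 years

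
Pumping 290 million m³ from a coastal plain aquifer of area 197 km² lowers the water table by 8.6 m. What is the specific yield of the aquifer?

Sy ≈ 0.17

A = 197 km² = 1.97 × 10^8 m²
ΔV = 290 million m³ = 2.9 × 10^8 m³
Sy = ΔV / (A × Δh) = 2.9 × 10^8 m³ / (1.97 × 10^8 m² × 8.6 m) = 0.1712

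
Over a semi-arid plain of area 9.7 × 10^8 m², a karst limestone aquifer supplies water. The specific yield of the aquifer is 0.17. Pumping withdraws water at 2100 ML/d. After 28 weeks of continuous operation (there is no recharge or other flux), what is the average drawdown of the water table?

Δh ≈ 2.5 m

Q = 2100 ML/d = 2.1 × 10^6 m³/d
t = 28 weeks = 196 d
ΔV = Q × t = 2.1 × 10^6 m³/d × 196 d = 4.116 × 10^8 m³
Δh = ΔV / (Sy × A) = 4.116 × 10^8 / (0.17 × 9.7 × 10^8) = 2.496 m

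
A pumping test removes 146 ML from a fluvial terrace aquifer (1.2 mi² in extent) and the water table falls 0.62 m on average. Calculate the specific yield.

A = 1.2 mi² = 3.108 × 10^6 m²
ΔV = 146 ML = 1.46 × 10^5 m³
Sy = ΔV / (A × Δh) = 1.46 × 10^5 m³ / (3.108 × 10^6 m² × 0.62 m) = 0.07577

Sy ≈ 0.076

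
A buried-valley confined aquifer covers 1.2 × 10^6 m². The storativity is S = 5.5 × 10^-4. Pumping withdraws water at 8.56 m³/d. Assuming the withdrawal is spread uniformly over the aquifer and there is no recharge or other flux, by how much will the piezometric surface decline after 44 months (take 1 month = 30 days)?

t = 44 months = 1320 d
ΔV = Q × t = 8.56 m³/d × 1320 d = 11300 m³
Δh = ΔV / (S × A) = 11300 / (5.5 × 10^-4 × 1.2 × 10^6) = 17.12 m

Δh ≈ 17.1 m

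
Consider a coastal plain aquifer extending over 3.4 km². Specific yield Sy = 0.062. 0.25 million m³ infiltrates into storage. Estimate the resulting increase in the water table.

A = 3.4 km² = 3.4 × 10^6 m²
ΔV = 0.25 million m³ = 2.5 × 10^5 m³
Δh = ΔV / (Sy × A) = 2.5 × 10^5 m³ / (0.062 × 3.4 × 10^6 m²) = 1.186 m

Δh ≈ 1.19 m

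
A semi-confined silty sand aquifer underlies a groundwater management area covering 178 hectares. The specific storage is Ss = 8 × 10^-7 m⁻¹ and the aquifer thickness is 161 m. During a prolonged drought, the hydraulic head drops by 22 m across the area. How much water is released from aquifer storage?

S = Ss × b = 8 × 10^-7 m⁻¹ × 161 m = 1.288 × 10^-4
A = 178 hectares = 1.78 × 10^6 m²
ΔV = S × A × Δh = 1.288 × 10^-4 × 1.78 × 10^6 m² × 22 m = 5044 m³

ΔV ≈ 5040 m³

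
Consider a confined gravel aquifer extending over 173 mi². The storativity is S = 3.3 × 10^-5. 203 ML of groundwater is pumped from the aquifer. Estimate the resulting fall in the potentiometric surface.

Δh ≈ 13.7 m

A = 173 mi² = 4.481 × 10^8 m²
ΔV = 203 ML = 2.03 × 10^5 m³
Δh = ΔV / (S × A) = 2.03 × 10^5 m³ / (3.3 × 10^-5 × 4.481 × 10^8 m²) = 13.73 m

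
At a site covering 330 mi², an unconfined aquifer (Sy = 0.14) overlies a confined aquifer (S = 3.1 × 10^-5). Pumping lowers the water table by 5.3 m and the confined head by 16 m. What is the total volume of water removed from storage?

A = 330 mi² = 8.547 × 10^8 m²
Unconfined: ΔV_u = Sy × A × Δh_u = 0.14 × 8.547 × 10^8 × 5.3 = 6.342 × 10^8 m³
Confined: ΔV_c = S × A × Δh_c = 3.1 × 10^-5 × 8.547 × 10^8 × 16 = 4.239 × 10^5 m³
Total ΔV = 6.342 × 10^8 + 4.239 × 10^5 = 6.346 × 10^8 m³

ΔV ≈ 6.35 × 10^8 m³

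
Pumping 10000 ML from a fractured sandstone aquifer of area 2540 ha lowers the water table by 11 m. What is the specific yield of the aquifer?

Sy ≈ 0.036

A = 2540 ha = 2.54 × 10^7 m²
ΔV = 10000 ML = 1 × 10^7 m³
Sy = ΔV / (A × Δh) = 1 × 10^7 m³ / (2.54 × 10^7 m² × 11 m) = 0.03579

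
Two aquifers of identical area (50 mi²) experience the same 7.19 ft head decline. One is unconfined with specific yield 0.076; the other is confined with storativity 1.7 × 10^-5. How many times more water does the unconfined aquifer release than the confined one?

ΔV_u / ΔV_c ≈ 4470

A = 50 mi² = 1.295 × 10^8 m²
Δh = 7.19 ft = 2.192 m
Unconfined: ΔV_u = Sy × A × Δh = 0.076 × 1.295 × 10^8 × 2.192 = 2.157 × 10^7 m³
Confined: ΔV_c = S × A × Δh = 1.7 × 10^-5 × 1.295 × 10^8 × 2.192 = 4825 m³
Ratio = ΔV_u / ΔV_c = Sy / S = 0.076 / 1.7 × 10^-5 = 4471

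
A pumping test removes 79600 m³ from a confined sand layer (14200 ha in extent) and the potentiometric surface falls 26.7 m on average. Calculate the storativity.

A = 14200 ha = 1.42 × 10^8 m²
S = ΔV / (A × Δh) = 79600 m³ / (1.42 × 10^8 m² × 26.7 m) = 2.099 × 10^-5

S ≈ 2.1 × 10^-5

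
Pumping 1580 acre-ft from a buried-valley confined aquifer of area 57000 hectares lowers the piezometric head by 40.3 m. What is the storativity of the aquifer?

S ≈ 8.5 × 10^-5

A = 57000 hectares = 5.7 × 10^8 m²
ΔV = 1580 acre-ft = 1.949 × 10^6 m³
S = ΔV / (A × Δh) = 1.949 × 10^6 m³ / (5.7 × 10^8 m² × 40.3 m) = 8.484 × 10^-5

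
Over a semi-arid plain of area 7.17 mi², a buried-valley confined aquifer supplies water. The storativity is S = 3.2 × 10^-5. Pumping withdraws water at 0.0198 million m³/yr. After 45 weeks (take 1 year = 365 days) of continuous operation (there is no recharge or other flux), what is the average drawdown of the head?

Δh ≈ 28.8 m

A = 7.17 mi² = 1.857 × 10^7 m²
Q = 0.0198 million m³/yr = 54.25 m³/d
t = 45 weeks = 315 d
ΔV = Q × t = 54.25 m³/d × 315 d = 17090 m³
Δh = ΔV / (S × A) = 17090 / (3.2 × 10^-5 × 1.857 × 10^7) = 28.76 m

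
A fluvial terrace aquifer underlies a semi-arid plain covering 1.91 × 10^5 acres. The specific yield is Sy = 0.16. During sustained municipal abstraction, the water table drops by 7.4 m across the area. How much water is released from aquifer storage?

ΔV ≈ 9.15 × 10^8 m³

A = 1.91 × 10^5 acres = 7.729 × 10^8 m²
ΔV = Sy × A × Δh = 0.16 × 7.729 × 10^8 m² × 7.4 m = 9.152 × 10^8 m³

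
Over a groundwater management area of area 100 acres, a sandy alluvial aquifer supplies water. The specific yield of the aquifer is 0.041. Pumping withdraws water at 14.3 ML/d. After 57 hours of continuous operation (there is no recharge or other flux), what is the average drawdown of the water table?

A = 100 acres = 4.047 × 10^5 m²
Q = 14.3 ML/d = 14300 m³/d
t = 57 hours = 2.375 d
ΔV = Q × t = 14300 m³/d × 2.375 d = 33960 m³
Δh = ΔV / (Sy × A) = 33960 / (0.041 × 4.047 × 10^5) = 2.047 m

Δh ≈ 2.05 m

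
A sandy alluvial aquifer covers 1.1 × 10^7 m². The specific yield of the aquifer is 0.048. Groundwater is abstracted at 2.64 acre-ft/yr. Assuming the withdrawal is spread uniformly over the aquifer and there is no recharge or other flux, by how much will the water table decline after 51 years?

Q = 2.64 acre-ft/yr = 8.922 m³/d
t = 51 years = 18620 d
ΔV = Q × t = 8.922 m³/d × 18620 d = 1.661 × 10^5 m³
Δh = ΔV / (Sy × A) = 1.661 × 10^5 / (0.048 × 1.1 × 10^7) = 0.3145 m

Δh ≈ 0.315 m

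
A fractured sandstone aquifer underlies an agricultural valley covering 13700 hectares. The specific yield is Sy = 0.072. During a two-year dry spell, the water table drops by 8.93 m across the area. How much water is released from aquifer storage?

ΔV ≈ 8.81 × 10^7 m³

A = 13700 hectares = 1.37 × 10^8 m²
ΔV = Sy × A × Δh = 0.072 × 1.37 × 10^8 m² × 8.93 m = 8.809 × 10^7 m³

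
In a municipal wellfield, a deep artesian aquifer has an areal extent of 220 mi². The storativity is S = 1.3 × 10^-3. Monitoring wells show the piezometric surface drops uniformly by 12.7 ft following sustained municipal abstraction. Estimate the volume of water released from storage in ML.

A = 220 mi² = 5.698 × 10^8 m²
Δh = 12.7 ft = 3.871 m
ΔV = S × A × Δh = 0.0013 × 5.698 × 10^8 m² × 3.871 m = 2.867 × 10^6 m³
ΔV = 2.867 × 10^6 m³ = 2867 ML

ΔV ≈ 2870 ML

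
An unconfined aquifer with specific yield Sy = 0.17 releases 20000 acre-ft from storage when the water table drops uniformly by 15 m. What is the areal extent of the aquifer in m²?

A ≈ 9.67 × 10^6 m²

ΔV = 20000 acre-ft = 2.467 × 10^7 m³
A = ΔV / (Sy × Δh) = 2.467 × 10^7 / (0.17 × 15) = 9.674 × 10^6 m²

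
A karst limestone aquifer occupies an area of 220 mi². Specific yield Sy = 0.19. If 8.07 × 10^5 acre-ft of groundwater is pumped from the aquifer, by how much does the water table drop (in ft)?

A = 220 mi² = 5.698 × 10^8 m²
ΔV = 8.07 × 10^5 acre-ft = 9.954 × 10^8 m³
Δh = ΔV / (Sy × A) = 9.954 × 10^8 m³ / (0.19 × 5.698 × 10^8 m²) = 9.195 m
Δh = 9.195 m = 30.17 ft

Δh ≈ 30.2 ft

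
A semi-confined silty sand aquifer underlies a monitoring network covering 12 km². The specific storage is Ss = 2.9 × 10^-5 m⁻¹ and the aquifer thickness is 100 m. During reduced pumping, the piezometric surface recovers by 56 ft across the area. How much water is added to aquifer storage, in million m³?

ΔV ≈ 0.594 million m³

S = Ss × b = 2.9 × 10^-5 m⁻¹ × 100 m = 2.9 × 10^-3
A = 12 km² = 1.2 × 10^7 m²
Δh = 56 ft = 17.07 m
ΔV = S × A × Δh = 0.0029 × 1.2 × 10^7 m² × 17.07 m = 5.94 × 10^5 m³
ΔV = 5.94 × 10^5 m³ = 0.594 million m³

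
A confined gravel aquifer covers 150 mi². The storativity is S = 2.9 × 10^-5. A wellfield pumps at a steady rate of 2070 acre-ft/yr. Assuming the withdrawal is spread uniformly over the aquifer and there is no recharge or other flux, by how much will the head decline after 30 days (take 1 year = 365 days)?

A = 150 mi² = 3.885 × 10^8 m²
Q = 2070 acre-ft/yr = 6995 m³/d
ΔV = Q × t = 6995 m³/d × 30 d = 2.099 × 10^5 m³
Δh = ΔV / (S × A) = 2.099 × 10^5 / (2.9 × 10^-5 × 3.885 × 10^8) = 18.63 m

Δh ≈ 18.6 m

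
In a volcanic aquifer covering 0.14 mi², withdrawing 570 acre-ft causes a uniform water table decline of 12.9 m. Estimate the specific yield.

Sy ≈ 0.15

A = 0.14 mi² = 3.626 × 10^5 m²
ΔV = 570 acre-ft = 7.031 × 10^5 m³
Sy = ΔV / (A × Δh) = 7.031 × 10^5 m³ / (3.626 × 10^5 m² × 12.9 m) = 0.1503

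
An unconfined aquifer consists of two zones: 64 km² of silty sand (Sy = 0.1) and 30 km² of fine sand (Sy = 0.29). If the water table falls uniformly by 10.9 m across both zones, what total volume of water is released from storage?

A₁ = 64 km² = 6.4 × 10^7 m²; A₂ = 30 km² = 3 × 10^7 m²
ΔV₁ = 0.1 × 6.4 × 10^7 × 10.9 = 6.976 × 10^7 m³
ΔV₂ = 0.29 × 3 × 10^7 × 10.9 = 9.483 × 10^7 m³
ΔV = ΔV₁ + ΔV₂ = 1.646 × 10^8 m³

ΔV ≈ 1.65 × 10^8 m³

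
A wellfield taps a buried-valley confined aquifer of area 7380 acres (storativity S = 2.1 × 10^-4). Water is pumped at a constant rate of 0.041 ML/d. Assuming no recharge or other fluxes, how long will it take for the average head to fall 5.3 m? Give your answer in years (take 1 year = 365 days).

A = 7380 acres = 2.987 × 10^7 m²
ΔV = S × A × Δh = 2.1 × 10^-4 × 2.987 × 10^7 × 5.3 = 33240 m³
Q = 0.041 ML/d = 41 m³/d
t = ΔV / Q = 33240 m³ / 41 m³/d = 810.7 d
t = 810.7 d ≈ 2.221 years

t ≈ 2.22 years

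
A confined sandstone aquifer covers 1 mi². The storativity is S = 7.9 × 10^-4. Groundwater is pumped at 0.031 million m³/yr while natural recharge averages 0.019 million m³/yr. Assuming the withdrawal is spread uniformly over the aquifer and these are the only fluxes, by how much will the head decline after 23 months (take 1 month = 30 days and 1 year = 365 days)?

Δh ≈ 11.1 m

A = 1 mi² = 2.59 × 10^6 m²
Net abstraction = 0.031 − 0.019 = 0.012 million m³/yr
Q_net = 0.012 million m³/yr = 32.88 m³/d
t = 23 months = 690 d
ΔV = Q × t = 32.88 m³/d × 690 d = 22680 m³
Δh = ΔV / (S × A) = 22680 / (7.9 × 10^-4 × 2.59 × 10^6) = 11.09 m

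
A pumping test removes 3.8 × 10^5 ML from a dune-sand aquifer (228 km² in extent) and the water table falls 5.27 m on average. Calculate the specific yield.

A = 228 km² = 2.28 × 10^8 m²
ΔV = 3.8 × 10^5 ML = 3.8 × 10^8 m³
Sy = ΔV / (A × Δh) = 3.8 × 10^8 m³ / (2.28 × 10^8 m² × 5.27 m) = 0.3163

Sy ≈ 0.32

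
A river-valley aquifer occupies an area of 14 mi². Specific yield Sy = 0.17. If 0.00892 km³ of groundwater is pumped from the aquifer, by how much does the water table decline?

A = 14 mi² = 3.626 × 10^7 m²
ΔV = 0.00892 km³ = 8.92 × 10^6 m³
Δh = ΔV / (Sy × A) = 8.92 × 10^6 m³ / (0.17 × 3.626 × 10^7 m²) = 1.447 m

Δh ≈ 1.45 m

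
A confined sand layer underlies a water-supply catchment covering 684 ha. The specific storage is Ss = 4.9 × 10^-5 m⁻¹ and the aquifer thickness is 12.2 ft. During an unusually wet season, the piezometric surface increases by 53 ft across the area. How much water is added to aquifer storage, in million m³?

ΔV ≈ 0.0201 million m³

b = 12.2 ft = 3.719 m
S = Ss × b = 4.9 × 10^-5 m⁻¹ × 3.719 m = 1.822 × 10^-4
A = 684 ha = 6.84 × 10^6 m²
Δh = 53 ft = 16.15 m
ΔV = S × A × Δh = 1.822 × 10^-4 × 6.84 × 10^6 m² × 16.15 m = 20130 m³
ΔV = 20130 m³ = 0.02013 million m³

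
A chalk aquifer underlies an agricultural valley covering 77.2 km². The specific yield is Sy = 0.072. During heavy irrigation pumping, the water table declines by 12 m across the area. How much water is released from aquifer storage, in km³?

ΔV ≈ 0.0667 km³

A = 77.2 km² = 7.72 × 10^7 m²
ΔV = Sy × A × Δh = 0.072 × 7.72 × 10^7 m² × 12 m = 6.67 × 10^7 m³
ΔV = 6.67 × 10^7 m³ = 0.0667 km³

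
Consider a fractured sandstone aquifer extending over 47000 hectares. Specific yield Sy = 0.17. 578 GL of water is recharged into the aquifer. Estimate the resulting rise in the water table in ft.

A = 47000 hectares = 4.7 × 10^8 m²
ΔV = 578 GL = 5.78 × 10^8 m³
Δh = ΔV / (Sy × A) = 5.78 × 10^8 m³ / (0.17 × 4.7 × 10^8 m²) = 7.234 m
Δh = 7.234 m = 23.73 ft

Δh ≈ 23.7 ft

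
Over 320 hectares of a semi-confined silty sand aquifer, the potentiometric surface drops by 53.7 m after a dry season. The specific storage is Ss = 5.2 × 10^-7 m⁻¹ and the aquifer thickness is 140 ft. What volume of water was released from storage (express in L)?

b = 140 ft = 42.67 m
S = Ss × b = 5.2 × 10^-7 m⁻¹ × 42.67 m = 2.219 × 10^-5
A = 320 hectares = 3.2 × 10^6 m²
ΔV = S × A × Δh = 2.219 × 10^-5 × 3.2 × 10^6 m² × 53.7 m = 3813 m³
ΔV = 3813 m³ = 3.813 × 10^6 L

ΔV ≈ 3.81 × 10^6 L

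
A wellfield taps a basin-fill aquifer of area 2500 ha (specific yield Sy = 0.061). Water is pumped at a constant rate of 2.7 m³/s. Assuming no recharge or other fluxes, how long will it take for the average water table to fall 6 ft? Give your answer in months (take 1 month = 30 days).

t ≈ 0.399 months

A = 2500 ha = 2.5 × 10^7 m²
Δh = 6 ft = 1.829 m
ΔV = Sy × A × Δh = 0.061 × 2.5 × 10^7 × 1.829 = 2.789 × 10^6 m³
Q = 2.7 m³/s = 2.333 × 10^5 m³/d
t = ΔV / Q = 2.789 × 10^6 m³ / 2.333 × 10^5 m³/d = 11.96 d
t = 11.96 d ≈ 0.3985 months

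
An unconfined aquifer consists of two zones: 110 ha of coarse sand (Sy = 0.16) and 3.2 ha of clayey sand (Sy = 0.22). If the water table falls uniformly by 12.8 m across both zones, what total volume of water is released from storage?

A₁ = 110 ha = 1.1 × 10^6 m²; A₂ = 3.2 ha = 32000 m²
ΔV₁ = 0.16 × 1.1 × 10^6 × 12.8 = 2.253 × 10^6 m³
ΔV₂ = 0.22 × 32000 × 12.8 = 90110 m³
ΔV = ΔV₁ + ΔV₂ = 2.343 × 10^6 m³

ΔV ≈ 2.34 × 10^6 m³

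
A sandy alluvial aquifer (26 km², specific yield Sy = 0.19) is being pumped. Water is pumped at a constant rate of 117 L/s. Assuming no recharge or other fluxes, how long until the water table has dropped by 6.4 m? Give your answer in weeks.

A = 26 km² = 2.6 × 10^7 m²
ΔV = Sy × A × Δh = 0.19 × 2.6 × 10^7 × 6.4 = 3.162 × 10^7 m³
Q = 117 L/s = 10110 m³/d
t = ΔV / Q = 3.162 × 10^7 m³ / 10110 m³/d = 3128 d
t = 3128 d ≈ 446.8 weeks

t ≈ 447 weeks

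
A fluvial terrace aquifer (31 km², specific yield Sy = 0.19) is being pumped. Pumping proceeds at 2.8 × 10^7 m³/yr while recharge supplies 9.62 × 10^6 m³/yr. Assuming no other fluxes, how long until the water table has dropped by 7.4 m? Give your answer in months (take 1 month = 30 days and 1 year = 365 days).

A = 31 km² = 3.1 × 10^7 m²
ΔV = Sy × A × Δh = 0.19 × 3.1 × 10^7 × 7.4 = 4.359 × 10^7 m³
Net withdrawal = 2.8 × 10^7 − 9.62 × 10^6 = 1.838 × 10^7 m³/yr = 50360 m³/d
t = ΔV / Q = 4.359 × 10^7 m³ / 50360 m³/d = 865.6 d
t = 865.6 d ≈ 28.85 months

t ≈ 28.9 months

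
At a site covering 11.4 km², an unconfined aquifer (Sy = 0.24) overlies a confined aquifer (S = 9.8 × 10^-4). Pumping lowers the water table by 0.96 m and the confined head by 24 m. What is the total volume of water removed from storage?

A = 11.4 km² = 1.14 × 10^7 m²
Unconfined: ΔV_u = Sy × A × Δh_u = 0.24 × 1.14 × 10^7 × 0.96 = 2.627 × 10^6 m³
Confined: ΔV_c = S × A × Δh_c = 9.8 × 10^-4 × 1.14 × 10^7 × 24 = 2.681 × 10^5 m³
Total ΔV = 2.627 × 10^6 + 2.681 × 10^5 = 2.895 × 10^6 m³

ΔV ≈ 2.89 × 10^6 m³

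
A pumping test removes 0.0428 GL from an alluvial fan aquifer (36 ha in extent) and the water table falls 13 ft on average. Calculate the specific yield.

Sy ≈ 0.03

A = 36 ha = 3.6 × 10^5 m²
Δh = 13 ft = 3.962 m
ΔV = 0.0428 GL = 42800 m³
Sy = ΔV / (A × Δh) = 42800 m³ / (3.6 × 10^5 m² × 3.962 m) = 0.03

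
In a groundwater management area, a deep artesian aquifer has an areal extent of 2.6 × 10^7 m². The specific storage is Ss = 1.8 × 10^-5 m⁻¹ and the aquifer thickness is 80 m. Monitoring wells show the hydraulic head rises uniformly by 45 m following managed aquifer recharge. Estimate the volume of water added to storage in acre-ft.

S = Ss × b = 1.8 × 10^-5 m⁻¹ × 80 m = 1.44 × 10^-3
ΔV = S × A × Δh = 0.00144 × 2.6 × 10^7 m² × 45 m = 1.685 × 10^6 m³
ΔV = 1.685 × 10^6 m³ = 1366 acre-ft

ΔV ≈ 1370 acre-ft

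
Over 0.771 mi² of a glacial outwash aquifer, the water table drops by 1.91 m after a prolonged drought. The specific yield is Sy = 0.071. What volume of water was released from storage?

A = 0.771 mi² = 1.997 × 10^6 m²
ΔV = Sy × A × Δh = 0.071 × 1.997 × 10^6 m² × 1.91 m = 2.708 × 10^5 m³

ΔV ≈ 2.71 × 10^5 m³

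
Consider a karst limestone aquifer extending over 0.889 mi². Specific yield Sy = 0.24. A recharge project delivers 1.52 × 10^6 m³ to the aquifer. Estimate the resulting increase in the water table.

Δh ≈ 2.75 m

A = 0.889 mi² = 2.302 × 10^6 m²
Δh = ΔV / (Sy × A) = 1.52 × 10^6 m³ / (0.24 × 2.302 × 10^6 m²) = 2.751 m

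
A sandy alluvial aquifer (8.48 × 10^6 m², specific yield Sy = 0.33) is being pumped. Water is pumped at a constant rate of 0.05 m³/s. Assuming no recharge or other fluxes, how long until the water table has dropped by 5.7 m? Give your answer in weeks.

t ≈ 527 weeks

ΔV = Sy × A × Δh = 0.33 × 8.48 × 10^6 × 5.7 = 1.595 × 10^7 m³
Q = 0.05 m³/s = 4320 m³/d
t = ΔV / Q = 1.595 × 10^7 m³ / 4320 m³/d = 3692 d
t = 3692 d ≈ 527.5 weeks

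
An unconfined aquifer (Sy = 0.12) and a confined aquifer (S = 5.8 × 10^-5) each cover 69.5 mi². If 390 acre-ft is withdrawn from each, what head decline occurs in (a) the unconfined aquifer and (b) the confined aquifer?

Δh_u ≈ 0.0223 m; Δh_c ≈ 46.1 m

A = 69.5 mi² = 1.8 × 10^8 m²
ΔV = 390 acre-ft = 4.811 × 10^5 m³
Unconfined: Δh_u = ΔV/(Sy·A) = 4.811 × 10^5/(0.12 × 1.8 × 10^8) = 0.02227 m
Confined: Δh_c = ΔV/(S·A) = 4.811 × 10^5/(5.8 × 10^-5 × 1.8 × 10^8) = 46.08 m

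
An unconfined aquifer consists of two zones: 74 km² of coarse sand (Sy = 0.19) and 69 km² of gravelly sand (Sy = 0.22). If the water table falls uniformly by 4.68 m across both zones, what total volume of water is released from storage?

A₁ = 74 km² = 7.4 × 10^7 m²; A₂ = 69 km² = 6.9 × 10^7 m²
ΔV₁ = 0.19 × 7.4 × 10^7 × 4.68 = 6.58 × 10^7 m³
ΔV₂ = 0.22 × 6.9 × 10^7 × 4.68 = 7.104 × 10^7 m³
ΔV = ΔV₁ + ΔV₂ = 1.368 × 10^8 m³

ΔV ≈ 1.37 × 10^8 m³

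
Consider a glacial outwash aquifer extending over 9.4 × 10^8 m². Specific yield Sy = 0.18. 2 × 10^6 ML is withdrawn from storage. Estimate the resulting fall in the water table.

ΔV = 2 × 10^6 ML = 2 × 10^9 m³
Δh = ΔV / (Sy × A) = 2 × 10^9 m³ / (0.18 × 9.4 × 10^8 m²) = 11.82 m

Δh ≈ 11.8 m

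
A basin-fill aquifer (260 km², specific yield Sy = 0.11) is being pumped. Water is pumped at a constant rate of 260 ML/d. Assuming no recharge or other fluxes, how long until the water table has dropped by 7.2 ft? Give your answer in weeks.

t ≈ 34.5 weeks

A = 260 km² = 2.6 × 10^8 m²
Δh = 7.2 ft = 2.195 m
ΔV = Sy × A × Δh = 0.11 × 2.6 × 10^8 × 2.195 = 6.276 × 10^7 m³
Q = 260 ML/d = 2.6 × 10^5 m³/d
t = ΔV / Q = 6.276 × 10^7 m³ / 2.6 × 10^5 m³/d = 241.4 d
t = 241.4 d ≈ 34.49 weeks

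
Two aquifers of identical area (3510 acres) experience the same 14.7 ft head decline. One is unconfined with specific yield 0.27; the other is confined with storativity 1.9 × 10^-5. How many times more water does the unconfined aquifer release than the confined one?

ΔV_u / ΔV_c ≈ 14200

A = 3510 acres = 1.42 × 10^7 m²
Δh = 14.7 ft = 4.481 m
Unconfined: ΔV_u = Sy × A × Δh = 0.27 × 1.42 × 10^7 × 4.481 = 1.718 × 10^7 m³
Confined: ΔV_c = S × A × Δh = 1.9 × 10^-5 × 1.42 × 10^7 × 4.481 = 1209 m³
Ratio = ΔV_u / ΔV_c = Sy / S = 0.27 / 1.9 × 10^-5 = 14210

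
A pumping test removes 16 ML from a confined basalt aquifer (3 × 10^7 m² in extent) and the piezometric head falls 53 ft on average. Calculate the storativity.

Δh = 53 ft = 16.15 m
ΔV = 16 ML = 16000 m³
S = ΔV / (A × Δh) = 16000 m³ / (3 × 10^7 m² × 16.15 m) = 3.301 × 10^-5

S ≈ 3.3 × 10^-5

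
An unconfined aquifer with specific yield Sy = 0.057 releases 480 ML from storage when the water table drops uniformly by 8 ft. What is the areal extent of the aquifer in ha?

A ≈ 345 ha

Δh = 8 ft = 2.438 m
ΔV = 480 ML = 4.8 × 10^5 m³
A = ΔV / (Sy × Δh) = 4.8 × 10^5 / (0.057 × 2.438) = 3.454 × 10^6 m²
A = 3.454 × 10^6 m² = 345.4 ha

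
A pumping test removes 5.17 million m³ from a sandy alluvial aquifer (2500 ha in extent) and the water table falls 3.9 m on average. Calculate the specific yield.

Sy ≈ 0.053

A = 2500 ha = 2.5 × 10^7 m²
ΔV = 5.17 million m³ = 5.17 × 10^6 m³
Sy = ΔV / (A × Δh) = 5.17 × 10^6 m³ / (2.5 × 10^7 m² × 3.9 m) = 0.05303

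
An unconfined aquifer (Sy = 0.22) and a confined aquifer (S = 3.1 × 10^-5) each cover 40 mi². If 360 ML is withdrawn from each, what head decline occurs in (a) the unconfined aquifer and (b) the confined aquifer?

Δh_u ≈ 0.0158 m; Δh_c ≈ 112 m

A = 40 mi² = 1.036 × 10^8 m²
ΔV = 360 ML = 3.6 × 10^5 m³
Unconfined: Δh_u = ΔV/(Sy·A) = 3.6 × 10^5/(0.22 × 1.036 × 10^8) = 0.0158 m
Confined: Δh_c = ΔV/(S·A) = 3.6 × 10^5/(3.1 × 10^-5 × 1.036 × 10^8) = 112.1 m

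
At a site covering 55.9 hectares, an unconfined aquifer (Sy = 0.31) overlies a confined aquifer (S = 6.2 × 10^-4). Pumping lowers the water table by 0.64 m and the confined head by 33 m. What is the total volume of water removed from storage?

ΔV ≈ 1.22 × 10^5 m³

A = 55.9 hectares = 5.59 × 10^5 m²
Unconfined: ΔV_u = Sy × A × Δh_u = 0.31 × 5.59 × 10^5 × 0.64 = 1.109 × 10^5 m³
Confined: ΔV_c = S × A × Δh_c = 6.2 × 10^-4 × 5.59 × 10^5 × 33 = 11440 m³
Total ΔV = 1.109 × 10^5 + 11440 = 1.223 × 10^5 m³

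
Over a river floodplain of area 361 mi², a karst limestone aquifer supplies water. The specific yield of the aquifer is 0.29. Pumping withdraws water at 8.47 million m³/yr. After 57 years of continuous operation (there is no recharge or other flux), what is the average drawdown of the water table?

Δh ≈ 1.78 m

A = 361 mi² = 9.35 × 10^8 m²
Q = 8.47 million m³/yr = 23210 m³/d
t = 57 years = 20800 d
ΔV = Q × t = 23210 m³/d × 20800 d = 4.828 × 10^8 m³
Δh = ΔV / (Sy × A) = 4.828 × 10^8 / (0.29 × 9.35 × 10^8) = 1.781 m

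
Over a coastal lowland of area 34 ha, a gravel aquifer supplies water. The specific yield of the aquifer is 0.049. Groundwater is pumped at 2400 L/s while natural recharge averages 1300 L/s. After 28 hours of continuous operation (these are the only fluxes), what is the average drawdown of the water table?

A = 34 ha = 3.4 × 10^5 m²
Net abstraction = 2400 − 1300 = 1100 L/s
Q_net = 1100 L/s = 95040 m³/d
t = 28 hours = 1.167 d
ΔV = Q × t = 95040 m³/d × 1.167 d = 1.109 × 10^5 m³
Δh = ΔV / (Sy × A) = 1.109 × 10^5 / (0.049 × 3.4 × 10^5) = 6.655 m

Δh ≈ 6.66 m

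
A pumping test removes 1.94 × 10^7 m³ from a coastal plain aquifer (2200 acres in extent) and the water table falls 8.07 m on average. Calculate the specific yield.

A = 2200 acres = 8.903 × 10^6 m²
Sy = ΔV / (A × Δh) = 1.94 × 10^7 m³ / (8.903 × 10^6 m² × 8.07 m) = 0.27

Sy ≈ 0.27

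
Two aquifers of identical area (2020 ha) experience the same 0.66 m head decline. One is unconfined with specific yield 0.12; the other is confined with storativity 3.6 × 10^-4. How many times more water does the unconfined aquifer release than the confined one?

A = 2020 ha = 2.02 × 10^7 m²
Unconfined: ΔV_u = Sy × A × Δh = 0.12 × 2.02 × 10^7 × 0.66 = 1.6 × 10^6 m³
Confined: ΔV_c = S × A × Δh = 3.6 × 10^-4 × 2.02 × 10^7 × 0.66 = 4800 m³
Ratio = ΔV_u / ΔV_c = Sy / S = 0.12 / 3.6 × 10^-4 = 333.3

ΔV_u / ΔV_c ≈ 333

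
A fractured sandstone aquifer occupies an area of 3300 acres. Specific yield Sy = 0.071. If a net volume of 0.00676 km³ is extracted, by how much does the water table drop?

A = 3300 acres = 1.335 × 10^7 m²
ΔV = 0.00676 km³ = 6.76 × 10^6 m³
Δh = ΔV / (Sy × A) = 6.76 × 10^6 m³ / (0.071 × 1.335 × 10^7 m²) = 7.129 m

Δh ≈ 7.13 m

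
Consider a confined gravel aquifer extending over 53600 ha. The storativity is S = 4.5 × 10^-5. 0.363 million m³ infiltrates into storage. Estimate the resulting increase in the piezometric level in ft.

A = 53600 ha = 5.36 × 10^8 m²
ΔV = 0.363 million m³ = 3.63 × 10^5 m³
Δh = ΔV / (S × A) = 3.63 × 10^5 m³ / (4.5 × 10^-5 × 5.36 × 10^8 m²) = 15.05 m
Δh = 15.05 m = 49.38 ft

Δh ≈ 49.4 ft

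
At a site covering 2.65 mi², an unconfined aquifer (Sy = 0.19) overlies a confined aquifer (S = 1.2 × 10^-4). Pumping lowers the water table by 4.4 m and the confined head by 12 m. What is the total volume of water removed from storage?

ΔV ≈ 5.75 × 10^6 m³

A = 2.65 mi² = 6.863 × 10^6 m²
Unconfined: ΔV_u = Sy × A × Δh_u = 0.19 × 6.863 × 10^6 × 4.4 = 5.738 × 10^6 m³
Confined: ΔV_c = S × A × Δh_c = 1.2 × 10^-4 × 6.863 × 10^6 × 12 = 9883 m³
Total ΔV = 5.738 × 10^6 + 9883 = 5.748 × 10^6 m³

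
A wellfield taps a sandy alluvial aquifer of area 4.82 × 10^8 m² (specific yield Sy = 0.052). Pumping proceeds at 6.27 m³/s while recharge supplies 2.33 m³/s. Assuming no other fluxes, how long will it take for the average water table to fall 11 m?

ΔV = Sy × A × Δh = 0.052 × 4.82 × 10^8 × 11 = 2.757 × 10^8 m³
Net withdrawal = 6.27 − 2.33 = 3.94 m³/s = 3.404 × 10^5 m³/d
t = ΔV / Q = 2.757 × 10^8 m³ / 3.404 × 10^5 m³/d = 809.9 d

t ≈ 810 days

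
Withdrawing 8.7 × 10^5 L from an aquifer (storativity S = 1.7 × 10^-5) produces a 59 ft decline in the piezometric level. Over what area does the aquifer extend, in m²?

Δh = 59 ft = 17.98 m
ΔV = 8.7 × 10^5 L = 870 m³
A = ΔV / (S × Δh) = 870 / (1.7 × 10^-5 × 17.98) = 2.846 × 10^6 m²

A ≈ 2.85 × 10^6 m²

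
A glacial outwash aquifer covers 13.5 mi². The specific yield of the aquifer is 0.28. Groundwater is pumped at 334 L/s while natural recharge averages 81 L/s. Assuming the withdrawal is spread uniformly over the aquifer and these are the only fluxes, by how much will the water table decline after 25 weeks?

Δh ≈ 0.391 m

A = 13.5 mi² = 3.496 × 10^7 m²
Net abstraction = 334 − 81 = 253 L/s
Q_net = 253 L/s = 21860 m³/d
t = 25 weeks = 175 d
ΔV = Q × t = 21860 m³/d × 175 d = 3.825 × 10^6 m³
Δh = ΔV / (Sy × A) = 3.825 × 10^6 / (0.28 × 3.496 × 10^7) = 0.3907 m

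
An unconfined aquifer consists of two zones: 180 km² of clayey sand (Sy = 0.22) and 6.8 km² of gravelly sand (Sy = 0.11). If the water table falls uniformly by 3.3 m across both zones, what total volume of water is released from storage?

A₁ = 180 km² = 1.8 × 10^8 m²; A₂ = 6.8 km² = 6.8 × 10^6 m²
ΔV₁ = 0.22 × 1.8 × 10^8 × 3.3 = 1.307 × 10^8 m³
ΔV₂ = 0.11 × 6.8 × 10^6 × 3.3 = 2.468 × 10^6 m³
ΔV = ΔV₁ + ΔV₂ = 1.331 × 10^8 m³

ΔV ≈ 1.33 × 10^8 m³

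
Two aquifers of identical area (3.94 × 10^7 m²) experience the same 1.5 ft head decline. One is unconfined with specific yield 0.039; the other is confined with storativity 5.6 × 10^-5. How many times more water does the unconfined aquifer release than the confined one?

Δh = 1.5 ft = 0.4572 m
Unconfined: ΔV_u = Sy × A × Δh = 0.039 × 3.94 × 10^7 × 0.4572 = 7.025 × 10^5 m³
Confined: ΔV_c = S × A × Δh = 5.6 × 10^-5 × 3.94 × 10^7 × 0.4572 = 1009 m³
Ratio = ΔV_u / ΔV_c = Sy / S = 0.039 / 5.6 × 10^-5 = 696.4

ΔV_u / ΔV_c ≈ 696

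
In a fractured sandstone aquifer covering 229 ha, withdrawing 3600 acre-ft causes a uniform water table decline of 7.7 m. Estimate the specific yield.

A = 229 ha = 2.29 × 10^6 m²
ΔV = 3600 acre-ft = 4.441 × 10^6 m³
Sy = ΔV / (A × Δh) = 4.441 × 10^6 m³ / (2.29 × 10^6 m² × 7.7 m) = 0.2518

Sy ≈ 0.25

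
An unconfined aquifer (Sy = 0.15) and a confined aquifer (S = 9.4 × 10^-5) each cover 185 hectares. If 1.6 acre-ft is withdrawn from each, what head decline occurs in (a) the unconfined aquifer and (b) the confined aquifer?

A = 185 hectares = 1.85 × 10^6 m²
ΔV = 1.6 acre-ft = 1974 m³
Unconfined: Δh_u = ΔV/(Sy·A) = 1974/(0.15 × 1.85 × 10^6) = 0.007112 m
Confined: Δh_c = ΔV/(S·A) = 1974/(9.4 × 10^-5 × 1.85 × 10^6) = 11.35 m

Δh_u ≈ 0.00711 m; Δh_c ≈ 11.3 m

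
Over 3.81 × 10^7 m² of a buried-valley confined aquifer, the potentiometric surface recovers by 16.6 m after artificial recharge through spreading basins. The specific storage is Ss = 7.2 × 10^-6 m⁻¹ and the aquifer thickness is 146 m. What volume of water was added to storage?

ΔV ≈ 6.65 × 10^5 m³

S = Ss × b = 7.2 × 10^-6 m⁻¹ × 146 m = 1.051 × 10^-3
ΔV = S × A × Δh = 0.001051 × 3.81 × 10^7 m² × 16.6 m = 6.648 × 10^5 m³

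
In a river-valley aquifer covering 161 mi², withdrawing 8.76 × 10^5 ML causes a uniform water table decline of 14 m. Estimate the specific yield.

Sy ≈ 0.15

A = 161 mi² = 4.17 × 10^8 m²
ΔV = 8.76 × 10^5 ML = 8.76 × 10^8 m³
Sy = ΔV / (A × Δh) = 8.76 × 10^8 m³ / (4.17 × 10^8 m² × 14 m) = 0.1501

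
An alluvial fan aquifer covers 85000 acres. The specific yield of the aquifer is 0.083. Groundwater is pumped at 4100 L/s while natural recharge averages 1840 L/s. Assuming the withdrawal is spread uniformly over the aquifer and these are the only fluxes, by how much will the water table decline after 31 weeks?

A = 85000 acres = 3.44 × 10^8 m²
Net abstraction = 4100 − 1840 = 2260 L/s
Q_net = 2260 L/s = 1.953 × 10^5 m³/d
t = 31 weeks = 217 d
ΔV = Q × t = 1.953 × 10^5 m³/d × 217 d = 4.237 × 10^7 m³
Δh = ΔV / (Sy × A) = 4.237 × 10^7 / (0.083 × 3.44 × 10^8) = 1.484 m

Δh ≈ 1.48 m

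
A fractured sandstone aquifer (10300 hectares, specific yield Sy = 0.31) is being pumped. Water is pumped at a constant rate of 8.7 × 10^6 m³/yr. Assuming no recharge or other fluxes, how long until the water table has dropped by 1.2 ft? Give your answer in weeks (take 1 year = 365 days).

t ≈ 70 weeks

A = 10300 hectares = 1.03 × 10^8 m²
Δh = 1.2 ft = 0.3658 m
ΔV = Sy × A × Δh = 0.31 × 1.03 × 10^8 × 0.3658 = 1.168 × 10^7 m³
Q = 8.7 × 10^6 m³/yr = 23840 m³/d
t = ΔV / Q = 1.168 × 10^7 m³ / 23840 m³/d = 490 d
t = 490 d ≈ 70 weeks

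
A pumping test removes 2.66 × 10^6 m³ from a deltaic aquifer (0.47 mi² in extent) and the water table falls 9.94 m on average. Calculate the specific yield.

A = 0.47 mi² = 1.217 × 10^6 m²
Sy = ΔV / (A × Δh) = 2.66 × 10^6 m³ / (1.217 × 10^6 m² × 9.94 m) = 0.2198

Sy ≈ 0.22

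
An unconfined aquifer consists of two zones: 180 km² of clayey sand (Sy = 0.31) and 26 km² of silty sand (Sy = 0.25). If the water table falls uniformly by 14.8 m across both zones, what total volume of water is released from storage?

ΔV ≈ 9.22 × 10^8 m³

A₁ = 180 km² = 1.8 × 10^8 m²; A₂ = 26 km² = 2.6 × 10^7 m²
ΔV₁ = 0.31 × 1.8 × 10^8 × 14.8 = 8.258 × 10^8 m³
ΔV₂ = 0.25 × 2.6 × 10^7 × 14.8 = 9.62 × 10^7 m³
ΔV = ΔV₁ + ΔV₂ = 9.22 × 10^8 m³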